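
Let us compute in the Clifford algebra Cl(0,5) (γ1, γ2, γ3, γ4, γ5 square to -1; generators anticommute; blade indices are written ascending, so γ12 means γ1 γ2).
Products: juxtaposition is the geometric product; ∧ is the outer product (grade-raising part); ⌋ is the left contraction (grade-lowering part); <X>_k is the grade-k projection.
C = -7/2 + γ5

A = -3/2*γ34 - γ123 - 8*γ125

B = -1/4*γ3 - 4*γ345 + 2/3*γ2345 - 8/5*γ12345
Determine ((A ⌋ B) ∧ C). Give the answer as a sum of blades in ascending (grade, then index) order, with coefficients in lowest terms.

step 1: -6*γ5 + γ25 + 64/5*γ34 + 8/5*γ45 - 12/5*γ125
step 2: 21*γ5 - 7/2*γ25 - 224/5*γ34 - 28/5*γ45 + 42/5*γ125 + 64/5*γ345
Answer: 21*γ5 - 7/2*γ25 - 224/5*γ34 - 28/5*γ45 + 42/5*γ125 + 64/5*γ345


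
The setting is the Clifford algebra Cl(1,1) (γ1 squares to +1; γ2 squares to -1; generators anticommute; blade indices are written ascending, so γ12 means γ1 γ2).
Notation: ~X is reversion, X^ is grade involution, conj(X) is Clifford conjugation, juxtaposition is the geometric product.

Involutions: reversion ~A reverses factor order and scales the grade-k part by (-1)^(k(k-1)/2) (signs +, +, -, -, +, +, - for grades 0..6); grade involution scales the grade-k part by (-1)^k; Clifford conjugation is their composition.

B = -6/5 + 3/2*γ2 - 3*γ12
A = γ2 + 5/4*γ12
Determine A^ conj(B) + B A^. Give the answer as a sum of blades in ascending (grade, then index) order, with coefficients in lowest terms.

first term: 9/4 - 9/8*γ1 + 6/5*γ2 - 3/2*γ12
second term: -9/4 - 9/8*γ1 + 6/5*γ2 - 3/2*γ12
Answer: -9/4*γ1 + 12/5*γ2 - 3*γ12


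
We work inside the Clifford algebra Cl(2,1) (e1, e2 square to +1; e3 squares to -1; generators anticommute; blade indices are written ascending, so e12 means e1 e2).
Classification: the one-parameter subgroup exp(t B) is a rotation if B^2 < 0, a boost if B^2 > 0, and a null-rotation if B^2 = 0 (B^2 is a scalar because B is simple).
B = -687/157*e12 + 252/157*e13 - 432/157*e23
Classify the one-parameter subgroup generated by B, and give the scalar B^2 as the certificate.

B^2 term by term: the squares give (-687/157)^2*(e12)^2 + (252/157)^2*(e13)^2 + (-432/157)^2*(e23)^2 = 471969/24649*(-1) + 63504/24649*(+1) + 186624/24649*(+1) = -9 (each basis 2-blade squares to minus the product of its generators' squares); cross terms between blades sharing an index anticommute and cancel. So B^2 = -9.
Answer: rotation, certificate B^2 = -9. The invariant at work: B^2 = -9 is unchanged by conjugation, hence its sign classifies the subgroup whatever basis B is written in.


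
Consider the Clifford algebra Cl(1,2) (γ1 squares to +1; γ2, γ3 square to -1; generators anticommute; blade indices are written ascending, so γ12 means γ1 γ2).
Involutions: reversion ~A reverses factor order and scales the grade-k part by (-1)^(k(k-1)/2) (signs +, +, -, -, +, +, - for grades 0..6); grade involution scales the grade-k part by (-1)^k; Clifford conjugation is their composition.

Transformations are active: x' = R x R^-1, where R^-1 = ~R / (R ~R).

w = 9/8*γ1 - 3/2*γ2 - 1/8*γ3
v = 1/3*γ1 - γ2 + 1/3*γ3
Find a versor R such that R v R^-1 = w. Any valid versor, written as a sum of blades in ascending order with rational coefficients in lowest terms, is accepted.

Why this works: both vectors square to -1, so q(v) = q(w) and R = v + w = 35/24*γ1 - 5/2*γ2 + 5/24*γ3 carries v to w — its own direction survives, the complement (v - w)/2 flips.
Answer: 35/24*γ1 - 5/2*γ2 + 5/24*γ3


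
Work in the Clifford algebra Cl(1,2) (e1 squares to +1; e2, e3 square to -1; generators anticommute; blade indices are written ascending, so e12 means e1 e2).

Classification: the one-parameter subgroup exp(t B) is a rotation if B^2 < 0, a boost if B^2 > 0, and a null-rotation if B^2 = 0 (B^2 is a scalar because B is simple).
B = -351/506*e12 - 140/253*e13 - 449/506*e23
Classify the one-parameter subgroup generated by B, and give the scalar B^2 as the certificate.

B^2 term by term: the squares give (-351/506)^2*(e12)^2 + (-140/253)^2*(e13)^2 + (-449/506)^2*(e23)^2 = 123201/256036*(+1) + 19600/64009*(+1) + 201601/256036*(-1) = 0 (each basis 2-blade squares to minus the product of its generators' squares); cross terms between blades sharing an index anticommute and cancel. So B^2 = 0.
Answer: null-rotation, certificate B^2 = 0. Note: conjugating B changes its blade decomposition but never the scalar B^2 = 0, whose sign settles the classification.


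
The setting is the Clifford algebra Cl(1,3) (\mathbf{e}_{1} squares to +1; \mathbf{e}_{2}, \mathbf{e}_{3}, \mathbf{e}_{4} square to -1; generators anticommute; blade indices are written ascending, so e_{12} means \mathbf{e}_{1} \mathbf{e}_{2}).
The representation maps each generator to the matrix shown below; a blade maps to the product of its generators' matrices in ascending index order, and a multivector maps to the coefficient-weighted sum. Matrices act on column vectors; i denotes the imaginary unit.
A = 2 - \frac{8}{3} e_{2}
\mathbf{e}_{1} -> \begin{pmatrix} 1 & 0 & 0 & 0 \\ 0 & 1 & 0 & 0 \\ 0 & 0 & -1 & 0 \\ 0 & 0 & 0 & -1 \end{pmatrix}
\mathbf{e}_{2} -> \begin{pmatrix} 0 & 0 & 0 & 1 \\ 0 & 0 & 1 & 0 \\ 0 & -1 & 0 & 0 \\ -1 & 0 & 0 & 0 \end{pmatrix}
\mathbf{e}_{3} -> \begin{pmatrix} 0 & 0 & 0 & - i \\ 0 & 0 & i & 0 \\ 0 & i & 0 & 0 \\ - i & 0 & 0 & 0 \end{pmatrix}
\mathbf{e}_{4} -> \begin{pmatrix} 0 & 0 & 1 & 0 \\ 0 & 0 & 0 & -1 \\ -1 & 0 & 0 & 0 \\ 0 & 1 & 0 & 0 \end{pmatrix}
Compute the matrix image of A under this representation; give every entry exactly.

M = (2)*1 + (-\frac{8}{3})*rho(e_{2}), summed entrywise (1 is the identity matrix):
Answer: \begin{pmatrix} 2 & 0 & 0 & - \frac{8}{3} \\ 0 & 2 & - \frac{8}{3} & 0 \\ 0 & \frac{8}{3} & 2 & 0 \\ \frac{8}{3} & 0 & 0 & 2 \end{pmatrix}


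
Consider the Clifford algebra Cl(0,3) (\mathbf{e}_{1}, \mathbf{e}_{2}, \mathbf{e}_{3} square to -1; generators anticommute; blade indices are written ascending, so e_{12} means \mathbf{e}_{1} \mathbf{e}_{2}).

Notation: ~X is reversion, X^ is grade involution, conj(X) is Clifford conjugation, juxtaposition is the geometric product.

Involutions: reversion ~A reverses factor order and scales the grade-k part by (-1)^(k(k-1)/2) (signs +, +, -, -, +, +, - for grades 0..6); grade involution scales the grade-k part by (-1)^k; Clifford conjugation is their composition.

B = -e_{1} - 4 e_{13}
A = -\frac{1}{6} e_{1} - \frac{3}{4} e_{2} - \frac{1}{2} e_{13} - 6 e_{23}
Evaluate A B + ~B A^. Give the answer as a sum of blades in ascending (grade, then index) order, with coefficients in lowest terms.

first term: -\frac{13}{6} - \frac{1}{6} e_{3} - \frac{99}{4} e_{12} + 3 e_{123}
second term: \frac{13}{6} + \frac{1}{6} e_{3} - \frac{99}{4} e_{12} + 3 e_{123}
Answer: -\frac{99}{2} e_{12} + 6 e_{123}


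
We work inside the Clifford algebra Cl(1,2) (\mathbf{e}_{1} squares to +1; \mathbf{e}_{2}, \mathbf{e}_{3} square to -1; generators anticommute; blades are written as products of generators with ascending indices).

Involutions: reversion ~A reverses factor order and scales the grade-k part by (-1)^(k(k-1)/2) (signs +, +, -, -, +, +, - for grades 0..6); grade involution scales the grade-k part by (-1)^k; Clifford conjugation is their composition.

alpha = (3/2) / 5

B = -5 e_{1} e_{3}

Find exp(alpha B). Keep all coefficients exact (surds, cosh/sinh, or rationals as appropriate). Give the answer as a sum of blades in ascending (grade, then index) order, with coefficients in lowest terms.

B^2 = (-5)^2*(e_{1} e_{3})^2 = 25*(+1) = 25 (a basis 2-blade squares to minus the product of its generators' squares).
B^2 = 25 — since the square is positive, the closed form is hyperbolic: l = 5, alpha*l = \frac{3}{2}, so exp(alpha B) = cosh(\frac{3}{2}) + (sinh(\frac{3}{2})/5)*B = \cosh{\left(\frac{3}{2} \right)} + (\frac{\sinh{\left(\frac{3}{2} \right)}}{5})*B.
Answer: \cosh{\left(\frac{3}{2} \right)} - \sinh{\left(\frac{3}{2} \right)} e_{1} e_{3}


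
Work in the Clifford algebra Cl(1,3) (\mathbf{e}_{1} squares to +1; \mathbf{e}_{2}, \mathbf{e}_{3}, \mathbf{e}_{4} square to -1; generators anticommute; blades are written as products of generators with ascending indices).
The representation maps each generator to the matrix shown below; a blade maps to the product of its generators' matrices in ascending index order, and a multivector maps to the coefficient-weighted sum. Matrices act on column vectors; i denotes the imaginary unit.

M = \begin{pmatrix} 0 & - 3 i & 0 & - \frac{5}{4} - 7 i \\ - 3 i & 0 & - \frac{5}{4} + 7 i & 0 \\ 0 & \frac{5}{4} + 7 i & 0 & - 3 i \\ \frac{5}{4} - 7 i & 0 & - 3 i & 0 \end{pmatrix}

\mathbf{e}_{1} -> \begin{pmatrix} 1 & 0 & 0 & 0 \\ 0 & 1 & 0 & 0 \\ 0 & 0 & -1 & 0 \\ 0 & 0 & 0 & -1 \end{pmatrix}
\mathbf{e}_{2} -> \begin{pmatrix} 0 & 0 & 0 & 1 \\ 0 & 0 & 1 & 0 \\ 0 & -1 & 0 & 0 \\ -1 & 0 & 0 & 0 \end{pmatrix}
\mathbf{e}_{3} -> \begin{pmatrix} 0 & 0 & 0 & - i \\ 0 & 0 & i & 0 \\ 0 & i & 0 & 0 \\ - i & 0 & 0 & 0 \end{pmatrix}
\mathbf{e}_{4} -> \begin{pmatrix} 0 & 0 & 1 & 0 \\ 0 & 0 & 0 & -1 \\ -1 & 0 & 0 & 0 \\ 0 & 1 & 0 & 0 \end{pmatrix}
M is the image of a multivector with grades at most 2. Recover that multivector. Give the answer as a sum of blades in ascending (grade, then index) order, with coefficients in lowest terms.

Method: the blade images are trace-orthogonal — tr(rho(e_A) rho(e_B)^-1) = 4 if A = B and 0 otherwise — and rho(e_A)^-1 = (e_A)^2 * rho(e_A) with (e_A)^2 = +1 or -1, so the coefficient of e_A in the preimage is (e_A)^2 * tr(M rho(e_A))/4.
Nonzero projections over blades of grade <= 2: e_{2}: (e_{2})^2 = -1, tr(M rho(e_{2})) = 5, coefficient -\frac{5}{4}; e_{3}: (e_{3})^2 = -1, tr(M rho(e_{3})) = -28, coefficient 7; e_{3} e_{4}: (e_{3} e_{4})^2 = -1, tr(M rho(e_{3} e_{4})) = -12, coefficient 3. Every other blade of grade <= 2 projects to 0.
Answer: -\frac{5}{4} e_{2} + 7 e_{3} + 3 e_{3} e_{4}


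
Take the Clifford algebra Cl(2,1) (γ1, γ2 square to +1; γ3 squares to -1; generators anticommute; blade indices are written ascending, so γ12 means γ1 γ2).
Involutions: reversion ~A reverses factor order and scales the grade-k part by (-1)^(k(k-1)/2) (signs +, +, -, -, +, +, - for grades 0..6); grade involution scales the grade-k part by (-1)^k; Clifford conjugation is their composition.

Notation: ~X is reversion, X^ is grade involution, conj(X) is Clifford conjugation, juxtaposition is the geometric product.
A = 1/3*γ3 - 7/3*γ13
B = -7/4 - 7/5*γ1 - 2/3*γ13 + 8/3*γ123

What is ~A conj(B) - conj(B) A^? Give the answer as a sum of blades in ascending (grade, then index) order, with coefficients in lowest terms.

first term: 14/9 + 2/9*γ1 - 56/9*γ2 - 77/20*γ3 - 8/9*γ12 - 91/20*γ13
second term: -14/9 + 2/9*γ1 + 56/9*γ2 - 161/60*γ3 + 8/9*γ12 + 217/60*γ13
Answer: 28/9 - 112/9*γ2 - 7/6*γ3 - 16/9*γ12 - 49/6*γ13


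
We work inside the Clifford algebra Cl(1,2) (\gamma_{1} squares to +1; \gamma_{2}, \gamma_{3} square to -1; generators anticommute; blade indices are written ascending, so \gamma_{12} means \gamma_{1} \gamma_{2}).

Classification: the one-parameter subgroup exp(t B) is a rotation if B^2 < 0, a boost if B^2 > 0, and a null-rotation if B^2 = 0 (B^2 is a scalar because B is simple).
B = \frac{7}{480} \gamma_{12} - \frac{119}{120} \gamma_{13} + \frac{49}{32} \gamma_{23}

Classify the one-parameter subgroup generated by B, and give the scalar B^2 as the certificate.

B^2 term by term: the squares give (\frac{7}{480})^2*(\gamma_{12})^2 + (-\frac{119}{120})^2*(\gamma_{13})^2 + (\frac{49}{32})^2*(\gamma_{23})^2 = \frac{49}{230400}*(+1) + \frac{14161}{14400}*(+1) + \frac{2401}{1024}*(-1) = -\frac{49}{36} (each basis 2-blade squares to minus the product of its generators' squares); cross terms between blades sharing an index anticommute and cancel. So B^2 = -\frac{49}{36}.
Answer: rotation, certificate B^2 = -\frac{49}{36}. Note: conjugating B changes its blade decomposition but never the scalar B^2 = -\frac{49}{36}, whose sign settles the classification.


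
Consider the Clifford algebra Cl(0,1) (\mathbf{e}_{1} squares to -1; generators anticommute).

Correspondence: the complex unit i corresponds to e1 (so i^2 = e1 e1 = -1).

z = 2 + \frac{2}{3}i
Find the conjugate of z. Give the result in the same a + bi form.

In blades: z = 2 + \frac{2}{3} e_{1}.
Conjugation here is Clifford conjugation: the scalar is fixed and the grade-1 and grade-2 blades all flip sign, giving 2 - \frac{2}{3} e_{1}; translating back:
Answer: 2 - \frac{2}{3}i


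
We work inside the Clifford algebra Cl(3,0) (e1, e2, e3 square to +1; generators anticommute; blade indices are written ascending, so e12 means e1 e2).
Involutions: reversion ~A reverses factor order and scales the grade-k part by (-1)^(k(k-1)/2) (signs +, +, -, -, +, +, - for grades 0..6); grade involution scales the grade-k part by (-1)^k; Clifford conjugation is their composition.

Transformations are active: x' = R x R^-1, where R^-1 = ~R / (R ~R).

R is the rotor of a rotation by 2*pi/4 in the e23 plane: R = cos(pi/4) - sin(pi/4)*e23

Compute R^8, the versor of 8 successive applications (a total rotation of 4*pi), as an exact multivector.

Because a rotor carries half the rotation angle, composing 8 copies of this e23-plane rotor multiplies the phase: 8*(pi/4) = 2*pi, hence R^8 = cos(2*pi) - sin(2*pi)*e23.
cos(2*pi) = 1 and sin(2*pi) = 0, so R^8 = 1. The total rotation 4*pi is 2 full turns, so every vector returns to itself, yet the rotor is +1, back on the identity sheet (an even number of 2*pi turns).
Answer: 1


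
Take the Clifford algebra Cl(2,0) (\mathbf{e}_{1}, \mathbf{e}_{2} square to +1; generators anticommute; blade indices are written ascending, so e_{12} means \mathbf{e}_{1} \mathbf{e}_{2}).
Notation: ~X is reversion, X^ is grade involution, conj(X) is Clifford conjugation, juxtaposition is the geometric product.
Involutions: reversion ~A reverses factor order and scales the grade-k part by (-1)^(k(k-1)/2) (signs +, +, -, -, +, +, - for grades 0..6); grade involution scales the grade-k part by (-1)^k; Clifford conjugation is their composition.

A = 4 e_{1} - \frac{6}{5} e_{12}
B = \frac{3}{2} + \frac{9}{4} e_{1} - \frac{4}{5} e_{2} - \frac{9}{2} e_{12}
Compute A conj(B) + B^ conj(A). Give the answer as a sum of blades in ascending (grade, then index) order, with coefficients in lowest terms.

first term: -\frac{18}{5} + \frac{126}{25} e_{1} + \frac{153}{10} e_{2} + \frac{7}{5} e_{12}
second term: \frac{72}{5} - \frac{174}{25} e_{1} - \frac{207}{10} e_{2} + 5 e_{12}
Answer: \frac{54}{5} - \frac{48}{25} e_{1} - \frac{27}{5} e_{2} + \frac{32}{5} e_{12}


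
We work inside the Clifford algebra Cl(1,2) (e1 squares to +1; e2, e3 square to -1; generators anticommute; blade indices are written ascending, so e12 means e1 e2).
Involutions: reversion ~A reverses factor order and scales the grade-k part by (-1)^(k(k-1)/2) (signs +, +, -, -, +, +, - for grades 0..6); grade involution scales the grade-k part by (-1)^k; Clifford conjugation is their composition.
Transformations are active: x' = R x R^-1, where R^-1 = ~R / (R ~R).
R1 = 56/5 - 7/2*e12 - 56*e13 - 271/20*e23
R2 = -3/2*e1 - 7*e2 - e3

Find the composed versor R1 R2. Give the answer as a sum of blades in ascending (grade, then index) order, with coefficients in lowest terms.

Distribute over the terms of R2 (each basis-blade product reordered to ascending indices, repeated generators contracted through their squares):
R1 (-3/2*e1) = -84/5*e1 - 21/4*e2 - 84*e3 + 813/40*e123
R1 (-7*e2) = -49/2*e1 - 392/5*e2 + 1897/20*e3 - 392*e123
R1 (-e3) = -56*e1 - 271/20*e2 - 56/5*e3 + 7/2*e123
Summing the partial products and collecting blades:
Answer: -973/10*e1 - 486/5*e2 - 7/20*e3 - 14727/40*e123


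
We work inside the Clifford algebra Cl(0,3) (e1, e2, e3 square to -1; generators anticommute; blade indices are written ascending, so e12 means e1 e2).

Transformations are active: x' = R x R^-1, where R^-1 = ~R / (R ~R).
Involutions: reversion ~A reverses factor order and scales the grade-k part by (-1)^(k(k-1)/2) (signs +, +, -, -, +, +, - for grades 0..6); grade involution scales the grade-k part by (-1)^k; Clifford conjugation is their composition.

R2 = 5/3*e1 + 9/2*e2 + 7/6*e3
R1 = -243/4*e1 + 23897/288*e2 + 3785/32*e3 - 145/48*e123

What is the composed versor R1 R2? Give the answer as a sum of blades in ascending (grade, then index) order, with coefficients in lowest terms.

Distribute over the terms of R2 (each basis-blade product reordered to ascending indices, repeated generators contracted through their squares):
R1 (5/3*e1) = 405/4 - 119485/864*e12 - 18925/96*e13 + 725/144*e23
R1 (9/2*e2) = -23897/64 - 2187/8*e12 - 435/32*e13 - 34065/64*e23
R1 (7/6*e3) = -26495/192 + 1015/288*e12 - 567/8*e13 + 167279/1728*e23
Summing the partial products and collecting blades:
Answer: -39373/96 - 88159/216*e12 - 13517/48*e13 - 23243/54*e23


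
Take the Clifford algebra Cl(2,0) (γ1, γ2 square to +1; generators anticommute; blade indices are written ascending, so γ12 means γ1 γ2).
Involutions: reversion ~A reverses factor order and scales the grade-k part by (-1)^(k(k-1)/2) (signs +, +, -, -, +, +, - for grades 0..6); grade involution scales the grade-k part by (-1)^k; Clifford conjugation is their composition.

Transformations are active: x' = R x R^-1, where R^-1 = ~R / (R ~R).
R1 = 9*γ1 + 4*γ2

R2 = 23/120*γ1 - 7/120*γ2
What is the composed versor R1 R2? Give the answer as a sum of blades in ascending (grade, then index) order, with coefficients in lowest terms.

Distribute over the terms of R1 (each basis-blade product reordered to ascending indices, repeated generators contracted through their squares):
(9*γ1) R2 = 69/40 - 21/40*γ12
(4*γ2) R2 = -7/30 - 23/30*γ12
Summing the partial products and collecting blades:
Answer: 179/120 - 31/24*γ12


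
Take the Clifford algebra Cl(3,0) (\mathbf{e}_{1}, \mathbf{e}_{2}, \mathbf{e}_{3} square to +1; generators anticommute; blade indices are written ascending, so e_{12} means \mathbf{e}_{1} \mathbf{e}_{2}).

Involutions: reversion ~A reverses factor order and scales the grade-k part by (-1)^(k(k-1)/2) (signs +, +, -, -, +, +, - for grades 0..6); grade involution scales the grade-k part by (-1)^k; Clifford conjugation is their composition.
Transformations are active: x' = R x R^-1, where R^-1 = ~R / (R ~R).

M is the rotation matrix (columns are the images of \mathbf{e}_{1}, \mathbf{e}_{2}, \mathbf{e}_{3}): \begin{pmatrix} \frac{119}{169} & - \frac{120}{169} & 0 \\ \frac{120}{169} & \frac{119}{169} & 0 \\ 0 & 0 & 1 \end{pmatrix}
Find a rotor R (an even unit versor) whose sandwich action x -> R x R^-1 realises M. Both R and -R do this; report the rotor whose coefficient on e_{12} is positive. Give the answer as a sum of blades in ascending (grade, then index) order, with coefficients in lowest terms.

Method: write R = a + b12*e_{12} + b13*e_{13} + b23*e_{23} with a^2 + b12^2 + b13^2 + b23^2 = 1 (so R^-1 = ~R). Expanding the columns R e_j ~R gives tr M = 4a^2 - 1 and, from the antisymmetric part, M21 - M12 = -4a*b12, M13 - M31 = 4a*b13, M32 - M23 = -4a*b23.
Here tr M = \frac{407}{169}, so a^2 = (1 + tr M)/4 = \frac{144}{169} and a = ±\frac{12}{13}. Taking a = \frac{12}{13}: M21 - M12 = \frac{240}{169}, M13 - M31 = 0, M32 - M23 = 0, giving b12 = -\frac{5}{13}, b13 = 0, b23 = 0, i.e. R = \frac{12}{13} - \frac{5}{13} e_{12}.
Its e_{12} coefficient is negative, so report the other preimage -R.
Answer: -\frac{12}{13} + \frac{5}{13} e_{12}. Key observation: the double cover Spin(3) -> SO(3) sends R and -R to the same matrix (trace \frac{407}{169} here), so the stated sign of the e_{12} coefficient is what selects one sheet.


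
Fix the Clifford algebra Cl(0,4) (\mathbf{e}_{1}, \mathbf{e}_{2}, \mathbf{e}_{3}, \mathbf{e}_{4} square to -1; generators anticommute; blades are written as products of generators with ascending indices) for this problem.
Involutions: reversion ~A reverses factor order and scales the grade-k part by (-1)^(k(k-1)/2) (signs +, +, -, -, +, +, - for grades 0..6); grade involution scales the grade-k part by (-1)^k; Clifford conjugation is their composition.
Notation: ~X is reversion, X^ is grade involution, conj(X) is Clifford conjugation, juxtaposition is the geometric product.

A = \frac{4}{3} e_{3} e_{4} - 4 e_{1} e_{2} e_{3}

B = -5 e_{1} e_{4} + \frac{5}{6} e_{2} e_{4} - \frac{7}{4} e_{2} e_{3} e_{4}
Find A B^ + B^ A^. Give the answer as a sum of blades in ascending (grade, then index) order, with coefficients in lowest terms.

first term: -\frac{7}{3} e_{2} + \frac{20}{3} e_{1} e_{3} + 7 e_{1} e_{4} - \frac{10}{9} e_{2} e_{3} - \frac{10}{3} e_{1} e_{3} e_{4} - 20 e_{2} e_{3} e_{4}
second term: -\frac{7}{3} e_{2} - \frac{20}{3} e_{1} e_{3} + 7 e_{1} e_{4} + \frac{10}{9} e_{2} e_{3} - \frac{10}{3} e_{1} e_{3} e_{4} - 20 e_{2} e_{3} e_{4}
Answer: -\frac{14}{3} e_{2} + 14 e_{1} e_{4} - \frac{20}{3} e_{1} e_{3} e_{4} - 40 e_{2} e_{3} e_{4}


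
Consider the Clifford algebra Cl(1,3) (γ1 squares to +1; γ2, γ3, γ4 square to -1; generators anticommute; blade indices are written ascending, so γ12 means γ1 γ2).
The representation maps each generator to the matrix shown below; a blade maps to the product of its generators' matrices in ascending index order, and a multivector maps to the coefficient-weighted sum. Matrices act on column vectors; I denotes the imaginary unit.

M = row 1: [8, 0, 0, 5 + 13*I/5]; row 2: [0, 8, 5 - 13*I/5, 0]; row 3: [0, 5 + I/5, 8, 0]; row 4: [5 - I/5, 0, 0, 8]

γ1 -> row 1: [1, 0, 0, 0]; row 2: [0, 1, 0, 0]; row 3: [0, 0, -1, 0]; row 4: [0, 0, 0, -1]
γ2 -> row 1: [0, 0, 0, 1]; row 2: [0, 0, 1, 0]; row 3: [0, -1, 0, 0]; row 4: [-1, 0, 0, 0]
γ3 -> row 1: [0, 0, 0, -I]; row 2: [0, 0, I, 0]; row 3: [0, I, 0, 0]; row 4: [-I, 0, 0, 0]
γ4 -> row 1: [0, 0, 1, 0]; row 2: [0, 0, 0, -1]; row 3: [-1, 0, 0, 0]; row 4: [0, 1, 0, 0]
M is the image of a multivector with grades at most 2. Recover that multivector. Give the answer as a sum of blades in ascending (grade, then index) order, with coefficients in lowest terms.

Method: the blade images are trace-orthogonal — tr(rho(e_A) rho(e_B)^-1) = 4 if A = B and 0 otherwise — and rho(e_A)^-1 = (e_A)^2 * rho(e_A) with (e_A)^2 = +1 or -1, so the coefficient of e_A in the preimage is (e_A)^2 * tr(M rho(e_A))/4.
Nonzero projections over blades of grade <= 2: 1: (1)^2 = +1, tr(M 1) = 32, coefficient 8; γ3: (γ3)^2 = -1, tr(M rho(γ3)) = 24/5, coefficient -6/5; γ12: (γ12)^2 = +1, tr(M rho(γ12)) = 20, coefficient 5; γ13: (γ13)^2 = +1, tr(M rho(γ13)) = -28/5, coefficient -7/5. Every other blade of grade <= 2 projects to 0.
Answer: 8 - 6/5*γ3 + 5*γ12 - 7/5*γ13


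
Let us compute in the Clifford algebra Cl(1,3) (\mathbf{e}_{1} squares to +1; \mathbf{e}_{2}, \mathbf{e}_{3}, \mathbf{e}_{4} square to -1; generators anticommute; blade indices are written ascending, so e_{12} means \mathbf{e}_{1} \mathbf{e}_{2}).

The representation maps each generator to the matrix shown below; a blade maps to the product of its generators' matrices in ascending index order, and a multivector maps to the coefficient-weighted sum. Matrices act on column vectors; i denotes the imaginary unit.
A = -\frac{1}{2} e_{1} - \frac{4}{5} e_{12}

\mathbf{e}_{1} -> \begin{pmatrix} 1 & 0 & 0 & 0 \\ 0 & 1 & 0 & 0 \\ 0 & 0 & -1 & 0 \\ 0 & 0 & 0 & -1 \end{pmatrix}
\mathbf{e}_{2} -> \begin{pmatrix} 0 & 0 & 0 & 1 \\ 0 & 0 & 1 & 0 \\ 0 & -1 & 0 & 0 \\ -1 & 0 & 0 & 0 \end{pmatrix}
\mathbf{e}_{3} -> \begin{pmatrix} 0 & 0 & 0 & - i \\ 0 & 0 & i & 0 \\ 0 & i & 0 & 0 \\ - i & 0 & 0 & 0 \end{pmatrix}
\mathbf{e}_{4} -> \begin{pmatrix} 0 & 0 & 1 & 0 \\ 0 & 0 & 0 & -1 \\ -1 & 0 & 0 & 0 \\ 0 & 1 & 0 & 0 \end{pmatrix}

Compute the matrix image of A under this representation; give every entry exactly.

Bivector images (products of the table entries): rho(e_{12}) = rho(\mathbf{e}_{1})rho(\mathbf{e}_{2}) = \begin{pmatrix} 0 & 0 & 0 & 1 \\ 0 & 0 & 1 & 0 \\ 0 & 1 & 0 & 0 \\ 1 & 0 & 0 & 0 \end{pmatrix}.
M = (-\frac{1}{2})*rho(e_{1}) + (-\frac{4}{5})*rho(e_{12}), summed entrywise:
Answer: \begin{pmatrix} - \frac{1}{2} & 0 & 0 & - \frac{4}{5} \\ 0 & - \frac{1}{2} & - \frac{4}{5} & 0 \\ 0 & - \frac{4}{5} & \frac{1}{2} & 0 \\ - \frac{4}{5} & 0 & 0 & \frac{1}{2} \end{pmatrix}


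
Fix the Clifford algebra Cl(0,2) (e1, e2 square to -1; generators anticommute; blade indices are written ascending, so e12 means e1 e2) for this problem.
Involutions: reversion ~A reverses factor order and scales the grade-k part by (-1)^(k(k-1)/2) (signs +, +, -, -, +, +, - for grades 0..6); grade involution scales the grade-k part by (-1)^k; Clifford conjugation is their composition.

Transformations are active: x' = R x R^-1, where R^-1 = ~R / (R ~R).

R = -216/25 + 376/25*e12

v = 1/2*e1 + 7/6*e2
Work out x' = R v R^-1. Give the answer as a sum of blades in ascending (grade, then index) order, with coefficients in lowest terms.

~R = -216/25 - 376/25*e12, and R ~R = 188032/625, so R^-1 = ~R / (188032/625).
R v = -328/15*e1 - 64/25*e2
Answer: 2221/2938*e1 - 8987/8814*e2


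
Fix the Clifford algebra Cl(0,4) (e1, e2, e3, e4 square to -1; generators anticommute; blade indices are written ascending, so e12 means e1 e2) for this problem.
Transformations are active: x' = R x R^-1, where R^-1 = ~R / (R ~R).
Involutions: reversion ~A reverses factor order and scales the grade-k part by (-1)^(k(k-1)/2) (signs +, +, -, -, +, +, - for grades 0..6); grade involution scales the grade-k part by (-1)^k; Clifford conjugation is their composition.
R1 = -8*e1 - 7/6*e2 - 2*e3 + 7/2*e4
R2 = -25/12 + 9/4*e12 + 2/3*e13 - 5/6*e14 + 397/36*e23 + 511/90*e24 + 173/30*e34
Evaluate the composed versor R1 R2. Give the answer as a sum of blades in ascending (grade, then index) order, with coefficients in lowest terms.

Distribute over the terms of R1 (each basis-blade product reordered to ascending indices, repeated generators contracted through their squares):
(-8*e1) R2 = 50/3*e1 + 18*e2 + 16/3*e3 - 20/3*e4 - 794/9*e123 - 2044/45*e124 - 692/15*e134
(-7/6*e2) R2 = -21/8*e1 + 175/72*e2 + 2779/216*e3 + 3577/540*e4 + 7/9*e123 - 35/36*e124 - 1211/180*e234
(-2*e3) R2 = -4/3*e1 - 397/18*e2 + 25/6*e3 + 173/15*e4 - 9/2*e123 - 5/3*e134 + 511/45*e234
(7/2*e4) R2 = -35/12*e1 + 3577/180*e2 + 1211/60*e3 - 175/24*e4 + 63/8*e124 + 7/3*e134 + 2779/72*e234
Summing the partial products and collecting blades:
Answer: 235/24*e1 + 6569/360*e2 + 45953/1080*e3 + 907/216*e4 - 1655/18*e123 - 13867/360*e124 - 682/15*e134 + 1729/40*e234


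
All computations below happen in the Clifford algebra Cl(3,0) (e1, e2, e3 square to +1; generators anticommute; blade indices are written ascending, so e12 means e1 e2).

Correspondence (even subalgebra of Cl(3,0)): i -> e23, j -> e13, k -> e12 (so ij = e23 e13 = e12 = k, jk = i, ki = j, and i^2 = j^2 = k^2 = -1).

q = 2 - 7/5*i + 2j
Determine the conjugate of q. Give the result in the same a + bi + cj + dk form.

In blades: q = 2 + 2*e13 - 7/5*e23.
Quaternion conjugation is reversion on the even subalgebra: the scalar is fixed and every grade-2 blade flips sign, giving 2 - 2*e13 + 7/5*e23; translating back:
Answer: 2 + 7/5*i - 2j


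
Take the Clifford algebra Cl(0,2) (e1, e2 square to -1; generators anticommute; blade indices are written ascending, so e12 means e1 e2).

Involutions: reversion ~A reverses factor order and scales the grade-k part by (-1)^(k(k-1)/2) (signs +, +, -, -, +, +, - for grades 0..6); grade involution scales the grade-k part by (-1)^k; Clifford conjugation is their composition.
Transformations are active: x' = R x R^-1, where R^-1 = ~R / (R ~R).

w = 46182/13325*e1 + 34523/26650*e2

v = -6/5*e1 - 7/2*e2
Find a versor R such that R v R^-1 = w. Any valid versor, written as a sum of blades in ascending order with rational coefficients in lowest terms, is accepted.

Sketch: the shared square -1369/100 makes R = v + w = 30192/13325*e1 - 29376/13325*e2 the natural versor; its sandwich fixes that direction, negates (v - w)/2, and sends v to w.
Answer: 30192/13325*e1 - 29376/13325*e2


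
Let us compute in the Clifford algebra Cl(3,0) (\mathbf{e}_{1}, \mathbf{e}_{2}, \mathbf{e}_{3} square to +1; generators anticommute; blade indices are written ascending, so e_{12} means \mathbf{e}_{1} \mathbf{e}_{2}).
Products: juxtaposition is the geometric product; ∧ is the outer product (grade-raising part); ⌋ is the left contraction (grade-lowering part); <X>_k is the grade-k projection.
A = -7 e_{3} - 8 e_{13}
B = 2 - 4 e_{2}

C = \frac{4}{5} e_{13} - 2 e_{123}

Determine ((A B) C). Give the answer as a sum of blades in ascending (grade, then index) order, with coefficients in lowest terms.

step 1: -14 e_{3} - 16 e_{13} - 28 e_{23} - 32 e_{123}
step 2: -\frac{256}{5} - \frac{224}{5} e_{1} + \frac{32}{5} e_{2} + \frac{28}{5} e_{12}
Answer: -\frac{256}{5} - \frac{224}{5} e_{1} + \frac{32}{5} e_{2} + \frac{28}{5} e_{12}


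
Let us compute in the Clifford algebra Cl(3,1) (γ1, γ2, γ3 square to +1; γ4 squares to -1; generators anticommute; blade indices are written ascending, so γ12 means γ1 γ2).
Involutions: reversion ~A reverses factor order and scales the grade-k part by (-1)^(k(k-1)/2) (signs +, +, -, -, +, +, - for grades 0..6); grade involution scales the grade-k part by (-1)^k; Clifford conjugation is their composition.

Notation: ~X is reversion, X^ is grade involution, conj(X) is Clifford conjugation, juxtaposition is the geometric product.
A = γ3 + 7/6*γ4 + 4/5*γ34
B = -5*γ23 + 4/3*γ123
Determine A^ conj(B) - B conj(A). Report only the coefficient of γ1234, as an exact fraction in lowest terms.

first term: 5*γ2 - 4/3*γ12 - 4*γ24 - 16/15*γ124 - 35/6*γ234 + 14/9*γ1234
second term: 5*γ2 - 4/3*γ12 + 4*γ24 - 16/15*γ124 + 35/6*γ234 - 14/9*γ1234
Answer: 28/9


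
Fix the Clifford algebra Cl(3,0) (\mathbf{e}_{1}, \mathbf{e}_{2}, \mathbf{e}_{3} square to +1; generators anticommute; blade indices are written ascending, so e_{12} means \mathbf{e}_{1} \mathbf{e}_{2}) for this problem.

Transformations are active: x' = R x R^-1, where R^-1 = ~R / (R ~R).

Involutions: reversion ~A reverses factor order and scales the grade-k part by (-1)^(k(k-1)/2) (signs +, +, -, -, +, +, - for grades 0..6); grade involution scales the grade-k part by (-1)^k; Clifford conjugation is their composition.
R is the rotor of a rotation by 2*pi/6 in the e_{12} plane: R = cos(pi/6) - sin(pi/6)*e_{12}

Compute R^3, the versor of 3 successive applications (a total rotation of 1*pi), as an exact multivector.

Rotor phase runs at HALF the rotation angle; powers of one rotor simply add phase, so after 3 steps in e_{12} the phase is 3*pi/6 = \frac{\pi}{2} and R^3 = cos(\frac{\pi}{2}) - sin(\frac{\pi}{2})*e_{12}.
cos(\frac{\pi}{2}) = 0 and sin(\frac{\pi}{2}) = 1, so R^3 = -e_{12}. The net rotation is 1*pi; the rotor keeps the half-angle phase exactly.
Answer: -e_{12}


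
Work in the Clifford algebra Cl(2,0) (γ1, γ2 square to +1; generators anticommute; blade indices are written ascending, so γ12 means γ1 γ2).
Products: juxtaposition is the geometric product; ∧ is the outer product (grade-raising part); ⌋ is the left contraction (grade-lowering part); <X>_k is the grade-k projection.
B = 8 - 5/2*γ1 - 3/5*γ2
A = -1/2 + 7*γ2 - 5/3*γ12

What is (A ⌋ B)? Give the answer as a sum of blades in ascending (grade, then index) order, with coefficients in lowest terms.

step 1: -41/5 + 5/4*γ1 + 3/10*γ2
Answer: -41/5 + 5/4*γ1 + 3/10*γ2


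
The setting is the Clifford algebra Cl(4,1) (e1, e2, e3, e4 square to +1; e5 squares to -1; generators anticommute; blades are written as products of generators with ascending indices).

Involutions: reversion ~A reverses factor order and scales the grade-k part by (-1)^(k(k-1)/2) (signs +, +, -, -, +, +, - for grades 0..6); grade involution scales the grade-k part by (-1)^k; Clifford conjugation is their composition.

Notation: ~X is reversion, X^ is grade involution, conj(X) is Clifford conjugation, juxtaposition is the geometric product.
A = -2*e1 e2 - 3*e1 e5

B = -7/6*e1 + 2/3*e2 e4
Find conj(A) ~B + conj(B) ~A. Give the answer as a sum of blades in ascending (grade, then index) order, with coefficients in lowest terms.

first term: 7/3*e2 + 7/2*e5 - 4/3*e1 e4 - 2*e1 e2 e4 e5
second term: 7/3*e2 + 7/2*e5 + 4/3*e1 e4 - 2*e1 e2 e4 e5
Answer: 14/3*e2 + 7*e5 - 4*e1 e2 e4 e5


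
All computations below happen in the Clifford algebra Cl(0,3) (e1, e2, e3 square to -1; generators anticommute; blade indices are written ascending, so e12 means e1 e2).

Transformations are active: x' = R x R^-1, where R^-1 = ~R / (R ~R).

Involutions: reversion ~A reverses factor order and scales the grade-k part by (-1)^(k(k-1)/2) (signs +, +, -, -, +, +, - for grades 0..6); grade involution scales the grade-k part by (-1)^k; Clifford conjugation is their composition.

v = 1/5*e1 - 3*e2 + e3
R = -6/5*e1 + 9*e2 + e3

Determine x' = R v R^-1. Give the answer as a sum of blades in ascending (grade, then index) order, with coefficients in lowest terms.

~R = -6/5*e1 + 9*e2 + e3, and R ~R = -2086/25, so R^-1 = ~R / (-2086/25).
R v = 656/25 + 9/5*e12 - 7/5*e13 + 12*e23
Answer: 2893/5215*e1 - 2775/1043*e2 - 1699/1043*e3


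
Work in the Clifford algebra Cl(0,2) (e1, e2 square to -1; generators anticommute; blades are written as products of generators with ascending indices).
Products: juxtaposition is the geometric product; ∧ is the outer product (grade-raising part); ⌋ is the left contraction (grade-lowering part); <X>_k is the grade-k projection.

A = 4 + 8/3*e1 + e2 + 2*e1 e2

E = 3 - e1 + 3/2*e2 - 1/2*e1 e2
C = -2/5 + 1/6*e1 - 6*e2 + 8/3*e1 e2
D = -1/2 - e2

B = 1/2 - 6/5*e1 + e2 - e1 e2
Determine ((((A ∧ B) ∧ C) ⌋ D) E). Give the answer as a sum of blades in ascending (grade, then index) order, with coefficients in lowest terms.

step 1: 2 - 52/15*e1 + 9/2*e2 + 13/15*e1 e2
step 2: -4/5 + 43/25*e1 - 69/5*e2 + 7511/300*e1 e2
step 3: -67/5 + 4/5*e2
step 4: -207/5 + 13*e1 - 177/10*e2 + 15/2*e1 e2
Answer: -207/5 + 13*e1 - 177/10*e2 + 15/2*e1 e2


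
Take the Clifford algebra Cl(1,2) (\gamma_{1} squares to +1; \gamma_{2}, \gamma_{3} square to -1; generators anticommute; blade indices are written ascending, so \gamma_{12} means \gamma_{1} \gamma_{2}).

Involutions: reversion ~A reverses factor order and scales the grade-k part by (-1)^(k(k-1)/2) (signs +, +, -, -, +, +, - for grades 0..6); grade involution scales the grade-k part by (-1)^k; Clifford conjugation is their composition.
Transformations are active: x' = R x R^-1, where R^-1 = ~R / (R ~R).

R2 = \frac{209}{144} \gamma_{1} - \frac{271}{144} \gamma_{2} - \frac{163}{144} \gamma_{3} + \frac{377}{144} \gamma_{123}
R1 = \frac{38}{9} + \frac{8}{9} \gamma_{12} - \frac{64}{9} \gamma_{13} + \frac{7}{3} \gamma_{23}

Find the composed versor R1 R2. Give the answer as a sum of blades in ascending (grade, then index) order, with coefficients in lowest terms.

Distribute over the terms of R1 (each basis-blade product reordered to ascending indices, repeated generators contracted through their squares):
(\frac{38}{9}) R2 = \frac{3971}{648} \gamma_{1} - \frac{5149}{648} \gamma_{2} - \frac{3097}{648} \gamma_{3} + \frac{7163}{648} \gamma_{123}
(\frac{8}{9} \gamma_{12}) R2 = \frac{271}{162} \gamma_{1} - \frac{209}{162} \gamma_{2} + \frac{377}{162} \gamma_{3} - \frac{163}{162} \gamma_{123}
(-\frac{64}{9} \gamma_{13}) R2 = -\frac{652}{81} \gamma_{1} + \frac{1508}{81} \gamma_{2} + \frac{836}{81} \gamma_{3} - \frac{1084}{81} \gamma_{123}
(\frac{7}{3} \gamma_{23}) R2 = -\frac{2639}{432} \gamma_{1} + \frac{1141}{432} \gamma_{2} - \frac{1897}{432} \gamma_{3} + \frac{1463}{432} \gamma_{123}
Summing the partial products and collecting blades:
Answer: -\frac{8239}{1296} \gamma_{1} + \frac{15581}{1296} \gamma_{2} + \frac{4507}{1296} \gamma_{3} + \frac{67}{1296} \gamma_{123}


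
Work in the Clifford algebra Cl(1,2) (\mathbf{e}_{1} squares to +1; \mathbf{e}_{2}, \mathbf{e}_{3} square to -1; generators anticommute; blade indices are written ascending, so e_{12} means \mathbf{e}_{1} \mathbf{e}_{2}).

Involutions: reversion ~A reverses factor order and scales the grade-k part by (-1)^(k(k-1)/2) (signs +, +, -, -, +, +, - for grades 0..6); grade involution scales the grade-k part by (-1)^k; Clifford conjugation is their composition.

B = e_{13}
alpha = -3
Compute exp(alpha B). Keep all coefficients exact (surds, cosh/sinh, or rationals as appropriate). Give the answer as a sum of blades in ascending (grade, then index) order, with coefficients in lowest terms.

B^2 = (1)^2*(e_{13})^2 = 1*(+1) = 1 (a basis 2-blade squares to minus the product of its generators' squares).
B^2 = 1 — hyperbolic case — the even/odd split gives cosh and sinh: l = 1, alpha*l = -3, so exp(alpha B) = cosh(-3) + (sinh(-3)/1)*B = \cosh{\left(3 \right)} + (- \sinh{\left(3 \right)})*B.
Answer: \cosh{\left(3 \right)} - \sinh{\left(3 \right)} e_{13}


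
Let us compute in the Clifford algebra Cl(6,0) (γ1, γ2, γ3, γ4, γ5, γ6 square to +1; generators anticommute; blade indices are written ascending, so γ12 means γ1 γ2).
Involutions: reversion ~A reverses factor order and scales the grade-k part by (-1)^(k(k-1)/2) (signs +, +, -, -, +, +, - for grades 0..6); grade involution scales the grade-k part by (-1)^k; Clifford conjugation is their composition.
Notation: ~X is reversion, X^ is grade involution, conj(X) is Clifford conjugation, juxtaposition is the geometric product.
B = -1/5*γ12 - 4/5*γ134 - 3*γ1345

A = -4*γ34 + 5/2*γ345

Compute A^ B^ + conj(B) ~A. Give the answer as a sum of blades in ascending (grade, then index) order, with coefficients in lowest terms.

first term: 107/10*γ1 - 14*γ15 + 4/5*γ1234 + 1/2*γ12345
second term: -43/10*γ1 + 10*γ15 + 4/5*γ1234 - 1/2*γ12345
Answer: 32/5*γ1 - 4*γ15 + 8/5*γ1234


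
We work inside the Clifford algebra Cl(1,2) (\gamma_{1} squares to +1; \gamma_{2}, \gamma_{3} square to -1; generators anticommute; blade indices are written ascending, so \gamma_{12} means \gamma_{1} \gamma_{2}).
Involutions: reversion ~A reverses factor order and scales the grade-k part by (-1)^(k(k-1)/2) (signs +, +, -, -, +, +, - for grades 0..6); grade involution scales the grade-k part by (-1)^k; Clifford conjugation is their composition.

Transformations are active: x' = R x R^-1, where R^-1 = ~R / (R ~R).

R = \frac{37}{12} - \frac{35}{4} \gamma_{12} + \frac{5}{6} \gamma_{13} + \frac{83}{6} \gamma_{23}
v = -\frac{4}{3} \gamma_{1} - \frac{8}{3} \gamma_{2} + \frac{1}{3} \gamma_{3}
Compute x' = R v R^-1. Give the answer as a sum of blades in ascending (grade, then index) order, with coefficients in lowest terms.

~R = \frac{37}{12} + \frac{35}{4} \gamma_{12} - \frac{5}{6} \gamma_{13} - \frac{83}{6} \gamma_{23}, and R ~R = \frac{2225}{18}, so R^-1 = ~R / (\frac{2225}{18}).
R v = -\frac{499}{18} \gamma_{1} - \frac{49}{2} \gamma_{2} - \frac{139}{4} \gamma_{3} - \frac{689}{36} \gamma_{123}
Answer: -\frac{13}{3} \gamma_{1} + \frac{7919}{6675} \gamma_{2} - \frac{31883}{6675} \gamma_{3}


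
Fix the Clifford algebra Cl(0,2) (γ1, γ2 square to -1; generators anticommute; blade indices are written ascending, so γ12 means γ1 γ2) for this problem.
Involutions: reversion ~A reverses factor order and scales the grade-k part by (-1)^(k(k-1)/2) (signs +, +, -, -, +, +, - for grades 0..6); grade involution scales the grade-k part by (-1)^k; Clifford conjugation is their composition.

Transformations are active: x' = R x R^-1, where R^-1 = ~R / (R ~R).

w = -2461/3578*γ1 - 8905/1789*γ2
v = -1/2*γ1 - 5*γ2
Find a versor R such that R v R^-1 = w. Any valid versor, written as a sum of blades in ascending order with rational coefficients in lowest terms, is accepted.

Since q(v) = q(w) = -101/4, the sum R = v + w = -2125/1789*γ1 - 17850/1789*γ2 does the job whenever invertible.
Answer: -2125/1789*γ1 - 17850/1789*γ2


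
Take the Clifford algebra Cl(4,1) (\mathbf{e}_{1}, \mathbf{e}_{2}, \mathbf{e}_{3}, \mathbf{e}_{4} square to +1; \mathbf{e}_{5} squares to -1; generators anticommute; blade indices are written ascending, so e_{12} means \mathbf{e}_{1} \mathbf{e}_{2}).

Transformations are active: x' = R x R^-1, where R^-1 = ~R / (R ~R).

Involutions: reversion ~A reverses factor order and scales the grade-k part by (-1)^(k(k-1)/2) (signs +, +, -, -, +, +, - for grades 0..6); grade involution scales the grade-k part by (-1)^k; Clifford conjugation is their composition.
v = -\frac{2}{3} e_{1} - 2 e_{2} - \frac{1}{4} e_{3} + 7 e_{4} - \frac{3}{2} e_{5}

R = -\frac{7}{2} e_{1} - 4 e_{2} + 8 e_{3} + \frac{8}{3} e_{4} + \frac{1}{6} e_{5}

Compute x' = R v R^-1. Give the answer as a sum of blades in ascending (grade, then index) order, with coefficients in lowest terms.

~R = -\frac{7}{2} e_{1} - 4 e_{2} + 8 e_{3} + \frac{8}{3} e_{4} + \frac{1}{6} e_{5}, and R ~R = \frac{298}{3}, so R^-1 = ~R / (\frac{298}{3}).
R v = \frac{109}{4} + \frac{13}{3} e_{12} + \frac{149}{24} e_{13} - \frac{409}{18} e_{14} + \frac{193}{36} e_{15} + 17 e_{23} - \frac{68}{3} e_{24} + \frac{19}{3} e_{25} + \frac{170}{3} e_{34} - \frac{287}{24} e_{35} - \frac{31}{6} e_{45}
Answer: -\frac{4483}{3576} e_{1} - \frac{29}{149} e_{2} + \frac{2765}{596} e_{3} - \frac{825}{149} e_{4} + \frac{1897}{1192} e_{5}
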